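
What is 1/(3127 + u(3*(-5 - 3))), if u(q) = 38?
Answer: 1/3165 ≈ 0.00031596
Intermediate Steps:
1/(3127 + u(3*(-5 - 3))) = 1/(3127 + 38) = 1/3165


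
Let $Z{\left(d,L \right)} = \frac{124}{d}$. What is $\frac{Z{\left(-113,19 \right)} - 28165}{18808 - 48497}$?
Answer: $\frac{3182769}{3354857} \approx 0.9487$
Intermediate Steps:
$\frac{Z{\left(-113,19 \right)} - 28165}{18808 - 48497} = \frac{\frac{124}{-113} - 28165}{18808 - 48497} = \frac{124 \left(- \frac{1}{113}\right) - 28165}{-29689} = \left(- \frac{124}{113} - 28165\right) \left(- \frac{1}{29689}\right) = \left(- \frac{3182769}{113}\right) \left(- \frac{1}{29689}\right) = \frac{3182769}{3354857}$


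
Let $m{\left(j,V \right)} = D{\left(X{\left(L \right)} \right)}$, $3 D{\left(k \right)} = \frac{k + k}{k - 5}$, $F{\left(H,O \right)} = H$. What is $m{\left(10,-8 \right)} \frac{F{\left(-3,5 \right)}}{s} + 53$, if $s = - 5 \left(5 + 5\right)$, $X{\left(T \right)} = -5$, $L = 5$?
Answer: $\frac{2651}{50} \approx 53.02$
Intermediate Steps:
$D{\left(k \right)} = \frac{2 k}{3 \left(-5 + k\right)}$ ($D{\left(k \right)} = \frac{\left(k + k\right) \frac{1}{k - 5}}{3} = \frac{2 k \frac{1}{-5 + k}}{3} = \frac{2 k}{3 \left(-5 + k\right)}$)
$m{\left(j,V \right)} = \frac{1}{3}$ ($m{\left(j,V \right)} = \frac{2}{3} \left(-5\right) \frac{1}{-5 - 5} = \frac{2}{3} \left(-5\right) \frac{1}{-10} = \frac{2}{3} \left(-5\right) \left(- \frac{1}{10}\right) = \frac{1}{3}$)
$s = -50$ ($s = \left(-5\right) 10 = -50$)
$m{\left(10,-8 \right)} \frac{F{\left(-3,5 \right)}}{s} + 53 = \frac{\left(-3\right) \frac{1}{-50}}{3} + 53 = \frac{\left(-3\right) \left(- \frac{1}{50}\right)}{3} + 53 = \frac{1}{3} \cdot \frac{3}{50} + 53 = \frac{1}{50} + 53 = \frac{2651}{50}$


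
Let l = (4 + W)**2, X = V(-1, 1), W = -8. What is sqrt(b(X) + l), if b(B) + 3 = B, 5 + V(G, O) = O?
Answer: 3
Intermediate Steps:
V(G, O) = -5 + O
X = -4 (X = -5 + 1 = -4)
l = 16 (l = (4 - 8)**2 = (-4)**2 = 16)
b(B) = -3 + B
sqrt(b(X) + l) = sqrt((-3 - 4) + 16) = sqrt(-7 + 16) = sqrt(9) = 3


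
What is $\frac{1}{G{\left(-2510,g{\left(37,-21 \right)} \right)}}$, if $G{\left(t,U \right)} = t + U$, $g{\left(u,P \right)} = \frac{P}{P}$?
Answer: $- \frac{1}{2509} \approx -0.00039857$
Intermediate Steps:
$g{\left(u,P \right)} = 1$
$G{\left(t,U \right)} = U + t$
$\frac{1}{G{\left(-2510,g{\left(37,-21 \right)} \right)}} = \frac{1}{1 - 2510} = \frac{1}{-2509} = - \frac{1}{2509}$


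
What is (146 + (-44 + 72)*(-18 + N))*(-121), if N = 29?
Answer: -54934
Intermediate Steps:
(146 + (-44 + 72)*(-18 + N))*(-121) = (146 + (-44 + 72)*(-18 + 29))*(-121) = (146 + 28*11)*(-121) = (146 + 308)*(-121) = 454*(-121) = -54934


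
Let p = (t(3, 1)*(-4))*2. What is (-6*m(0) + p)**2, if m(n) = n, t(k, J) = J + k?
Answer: 1024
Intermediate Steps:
p = -32 (p = ((1 + 3)*(-4))*2 = (4*(-4))*2 = -16*2 = -32)
(-6*m(0) + p)**2 = (-6*0 - 32)**2 = (0 - 32)**2 = (-32)**2 = 1024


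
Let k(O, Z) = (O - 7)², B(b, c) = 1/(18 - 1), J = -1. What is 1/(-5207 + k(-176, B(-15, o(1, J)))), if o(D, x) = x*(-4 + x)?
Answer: 1/28282 ≈ 3.5358e-5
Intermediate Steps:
B(b, c) = 1/17
k(O, Z) = (-7 + O)²
1/(-5207 + k(-176, B(-15, o(1, J)))) = 1/(-5207 + (-7 - 176)²) = 1/(-5207 + (-183)²) = 1/(-5207 + 33489) = 1/28282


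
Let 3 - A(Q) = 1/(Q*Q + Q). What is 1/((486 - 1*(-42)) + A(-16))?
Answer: 240/127439 ≈ 0.0018833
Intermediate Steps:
A(Q) = 3 - 1/(Q + Q²) (A(Q) = 3 - 1/(Q*Q + Q) = 3 - 1/(Q² + Q) = 3 - 1/(Q + Q²))
1/((486 - 1*(-42)) + A(-16)) = 1/((486 - 1*(-42)) + (-1 + 3*(-16) + 3*(-16)²)/((-16)*(1 - 16))) = 1/((486 + 42) - 1/16*(-1 - 48 + 3*256)/(-15)) = 1/(528 - 1/16*(-1/15)*(-1 - 48 + 768)) = 1/(528 - 1/16*(-1/15)*719) = 1/(528 + 719/240) = 1/(127439/240) = 240/127439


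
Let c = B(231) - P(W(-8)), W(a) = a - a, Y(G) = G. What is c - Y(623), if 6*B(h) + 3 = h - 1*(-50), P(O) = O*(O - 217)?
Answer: -1730/3 ≈ -576.67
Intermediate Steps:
W(a) = 0
P(O) = O*(-217 + O)
B(h) = 47/6 + h/6 (B(h) = -½ + (h - 1*(-50))/6 = -½ + (h + 50)/6 = -½ + (50 + h)/6 = -½ + (25/3 + h/6) = 47/6 + h/6)
c = 139/3 (c = (47/6 + (⅙)*231) - 0*(-217 + 0) = (47/6 + 77/2) - 0*(-217) = 139/3 - 1*0 = 139/3 + 0 = 139/3 ≈ 46.333)
c - Y(623) = 139/3 - 1*623 = 139/3 - 623 = -1730/3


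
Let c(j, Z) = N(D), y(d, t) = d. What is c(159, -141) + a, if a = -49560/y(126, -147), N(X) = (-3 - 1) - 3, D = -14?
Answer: -1201/3 ≈ -400.33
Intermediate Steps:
N(X) = -7 (N(X) = -4 - 3 = -7)
c(j, Z) = -7
a = -1180/3 (a = -49560/126 = -49560*1/126 = -1180/3 ≈ -393.33)
c(159, -141) + a = -7 - 1180/3 = -1201/3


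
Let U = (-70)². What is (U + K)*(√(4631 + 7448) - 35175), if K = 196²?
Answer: -1523640300 + 43316*√12079 ≈ -1.5189e+9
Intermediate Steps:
K = 38416
U = 4900
(U + K)*(√(4631 + 7448) - 35175) = (4900 + 38416)*(√(4631 + 7448) - 35175) = 43316*(√12079 - 35175) = 43316*(-35175 + √12079) = -1523640300 + 43316*√12079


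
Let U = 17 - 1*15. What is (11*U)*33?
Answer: 726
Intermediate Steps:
U = 2 (U = 17 - 15 = 2)
(11*U)*33 = (11*2)*33 = 22*33 = 726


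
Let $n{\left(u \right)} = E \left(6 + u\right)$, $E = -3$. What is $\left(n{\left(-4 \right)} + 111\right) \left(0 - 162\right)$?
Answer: $-17010$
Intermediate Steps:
$n{\left(u \right)} = -18 - 3 u$ ($n{\left(u \right)} = - 3 \left(6 + u\right) = -18 - 3 u$)
$\left(n{\left(-4 \right)} + 111\right) \left(0 - 162\right) = \left(\left(-18 - -12\right) + 111\right) \left(0 - 162\right) = \left(\left(-18 + 12\right) + 111\right) \left(-162\right) = \left(-6 + 111\right) \left(-162\right) = 105 \left(-162\right) = -17010$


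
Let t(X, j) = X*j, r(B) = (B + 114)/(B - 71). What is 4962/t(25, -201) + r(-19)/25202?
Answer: -750345769/759840300 ≈ -0.98750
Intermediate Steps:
r(B) = (114 + B)/(-71 + B)
4962/t(25, -201) + r(-19)/25202 = 4962/((25*(-201))) + ((114 - 19)/(-71 - 19))/25202 = 4962/(-5025) + (95/(-90))*(1/25202) = 4962*(-1/5025) - 1/90*95*(1/25202) = -1654/1675 - 19/18*1/25202 = -1654/1675 - 19/453636 = -750345769/759840300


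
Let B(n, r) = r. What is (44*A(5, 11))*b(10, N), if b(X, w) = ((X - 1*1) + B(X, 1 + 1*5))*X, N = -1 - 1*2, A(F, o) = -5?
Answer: -33000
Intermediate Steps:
N = -3 (N = -1 - 2 = -3)
b(X, w) = X*(5 + X) (b(X, w) = ((X - 1*1) + (1 + 1*5))*X = ((X - 1) + (1 + 5))*X = ((-1 + X) + 6)*X = (5 + X)*X = X*(5 + X))
(44*A(5, 11))*b(10, N) = (44*(-5))*(10*(5 + 10)) = -2200*15 = -220*150 = -33000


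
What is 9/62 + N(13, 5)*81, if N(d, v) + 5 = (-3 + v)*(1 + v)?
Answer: 35163/62 ≈ 567.15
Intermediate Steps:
N(d, v) = -5 + (1 + v)*(-3 + v) (N(d, v) = -5 + (-3 + v)*(1 + v) = -5 + (1 + v)*(-3 + v))
9/62 + N(13, 5)*81 = 9/62 + (-8 + 5² - 2*5)*81 = 9*(1/62) + (-8 + 25 - 10)*81 = 9/62 + 7*81 = 9/62 + 567 = 35163/62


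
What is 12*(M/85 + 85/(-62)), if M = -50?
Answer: -12390/527 ≈ -23.510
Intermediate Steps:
12*(M/85 + 85/(-62)) = 12*(-50/85 + 85/(-62)) = 12*(-50*1/85 + 85*(-1/62)) = 12*(-10/17 - 85/62) = 12*(-2065/1054) = -12390/527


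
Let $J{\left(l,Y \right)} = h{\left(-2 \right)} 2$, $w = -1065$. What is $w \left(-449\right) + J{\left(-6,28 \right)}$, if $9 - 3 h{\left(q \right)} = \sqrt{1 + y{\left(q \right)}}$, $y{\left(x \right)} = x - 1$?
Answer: $478191 - \frac{2 i \sqrt{2}}{3} \approx 4.7819 \cdot 10^{5} - 0.94281 i$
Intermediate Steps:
$y{\left(x \right)} = -1 + x$
$h{\left(q \right)} = 3 - \frac{\sqrt{q}}{3}$ ($h{\left(q \right)} = 3 - \frac{\sqrt{1 + \left(-1 + q\right)}}{3} = 3 - \frac{\sqrt{q}}{3}$)
$J{\left(l,Y \right)} = 6 - \frac{2 i \sqrt{2}}{3}$ ($J{\left(l,Y \right)} = \left(3 - \frac{\sqrt{-2}}{3}\right) 2 = \left(3 - \frac{i \sqrt{2}}{3}\right) 2 = 6 - \frac{2 i \sqrt{2}}{3}$)
$w \left(-449\right) + J{\left(-6,28 \right)} = \left(-1065\right) \left(-449\right) + \left(6 - \frac{2 i \sqrt{2}}{3}\right) = 478185 + \left(6 - \frac{2 i \sqrt{2}}{3}\right) = 478191 - \frac{2 i \sqrt{2}}{3}$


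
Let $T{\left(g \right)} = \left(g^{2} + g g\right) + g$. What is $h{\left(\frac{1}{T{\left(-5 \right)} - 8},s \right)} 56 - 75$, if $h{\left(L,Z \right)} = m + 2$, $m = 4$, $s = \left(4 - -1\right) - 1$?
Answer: $261$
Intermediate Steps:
$T{\left(g \right)} = g + 2 g^{2}$ ($T{\left(g \right)} = \left(g^{2} + g^{2}\right) + g = 2 g^{2} + g = g + 2 g^{2}$)
$s = 4$ ($s = \left(4 + 1\right) - 1 = 5 - 1 = 4$)
$h{\left(L,Z \right)} = 6$ ($h{\left(L,Z \right)} = 4 + 2 = 6$)
$h{\left(\frac{1}{T{\left(-5 \right)} - 8},s \right)} 56 - 75 = 6 \cdot 56 - 75 = 336 - 75 = 261$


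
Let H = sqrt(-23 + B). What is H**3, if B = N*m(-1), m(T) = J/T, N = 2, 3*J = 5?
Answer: -79*I*sqrt(237)/9 ≈ -135.13*I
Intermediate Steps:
J = 5/3 (J = (1/3)*5 = 5/3 ≈ 1.6667)
m(T) = 5/(3*T)
B = -10/3 (B = 2*((5/3)/(-1)) = 2*((5/3)*(-1)) = 2*(-5/3) = -10/3 ≈ -3.3333)
H = I*sqrt(237)/3 (H = sqrt(-23 - 10/3) = sqrt(-79/3) = I*sqrt(237)/3 ≈ 5.1316*I)
H**3 = (I*sqrt(237)/3)**3 = -79*I*sqrt(237)/9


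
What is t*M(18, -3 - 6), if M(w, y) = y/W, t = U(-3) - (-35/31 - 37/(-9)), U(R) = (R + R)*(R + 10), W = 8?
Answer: 6275/124 ≈ 50.605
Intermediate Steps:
U(R) = 2*R*(10 + R) (U(R) = (2*R)*(10 + R) = 2*R*(10 + R))
t = -12550/279 (t = 2*(-3)*(10 - 3) - (-35/31 - 37/(-9)) = 2*(-3)*7 - (-35*1/31 - 37*(-1/9)) = -42 - (-35/31 + 37/9) = -42 - 1*832/279 = -42 - 832/279 = -12550/279 ≈ -44.982)
M(w, y) = y/8
t*M(18, -3 - 6) = -6275*(-3 - 6)/1116 = -6275*(-9)/1116 = -12550/279*(-9/8) = 6275/124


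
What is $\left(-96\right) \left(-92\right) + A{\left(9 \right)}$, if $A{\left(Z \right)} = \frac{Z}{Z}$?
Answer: $8833$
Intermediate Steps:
$A{\left(Z \right)} = 1$
$\left(-96\right) \left(-92\right) + A{\left(9 \right)} = \left(-96\right) \left(-92\right) + 1 = 8832 + 1 = 8833$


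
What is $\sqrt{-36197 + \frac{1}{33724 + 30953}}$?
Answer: $\frac{2 i \sqrt{37854047325534}}{64677} \approx 190.26 i$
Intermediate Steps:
$\sqrt{-36197 + \frac{1}{33724 + 30953}} = \sqrt{-36197 + \frac{1}{64677}} = \sqrt{- \frac{2341113368}{64677}} = \frac{2 i \sqrt{37854047325534}}{64677}$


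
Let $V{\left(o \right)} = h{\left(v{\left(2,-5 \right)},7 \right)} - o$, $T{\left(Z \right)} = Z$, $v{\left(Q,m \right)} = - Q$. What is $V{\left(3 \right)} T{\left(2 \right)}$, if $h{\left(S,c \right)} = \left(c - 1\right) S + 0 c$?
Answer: $-30$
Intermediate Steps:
$h{\left(S,c \right)} = S \left(-1 + c\right)$ ($h{\left(S,c \right)} = \left(-1 + c\right) S + 0 = S \left(-1 + c\right) + 0 = S \left(-1 + c\right)$)
$V{\left(o \right)} = -12 - o$ ($V{\left(o \right)} = \left(-1\right) 2 \left(-1 + 7\right) - o = \left(-2\right) 6 - o = -12 - o$)
$V{\left(3 \right)} T{\left(2 \right)} = \left(-12 - 3\right) 2 = \left(-15\right) 2 = -30$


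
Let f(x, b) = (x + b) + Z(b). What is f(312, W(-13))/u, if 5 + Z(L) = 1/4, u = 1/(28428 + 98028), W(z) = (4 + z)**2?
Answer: 49096542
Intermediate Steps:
u = 1/126456 ≈ 7.9079e-6
Z(L) = -19/4 (Z(L) = -5 + 1/4 = -19/4)
f(x, b) = -19/4 + b + x (f(x, b) = (x + b) - 19/4 = (b + x) - 19/4 = -19/4 + b + x)
f(312, W(-13))/u = (-19/4 + (4 - 13)**2 + 312)/(1/126456) = (-19/4 + (-9)**2 + 312)*126456 = (-19/4 + 81 + 312)*126456 = (1553/4)*126456 = 49096542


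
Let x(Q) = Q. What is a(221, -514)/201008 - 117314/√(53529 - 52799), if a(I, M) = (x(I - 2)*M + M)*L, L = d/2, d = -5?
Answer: 70675/50252 - 58657*√730/365 ≈ -4340.6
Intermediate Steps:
L = -5/2 ≈ -2.5000
a(I, M) = -5*M/2 - 5*M*(-2 + I)/2 (a(I, M) = ((I - 2)*M + M)*(-5/2) = ((-2 + I)*M + M)*(-5/2) = (M*(-2 + I) + M)*(-5/2) = (M + M*(-2 + I))*(-5/2) = -5*M/2 - 5*M*(-2 + I)/2)
a(221, -514)/201008 - 117314/√(53529 - 52799) = ((5/2)*(-514)*(1 - 1*221))/201008 - 117314/√(53529 - 52799) = ((5/2)*(-514)*(1 - 221))*(1/201008) - 117314*√730/730 = ((5/2)*(-514)*(-220))*(1/201008) - 58657*√730/365 = 282700*(1/201008) - 58657*√730/365 = 70675/50252 - 58657*√730/365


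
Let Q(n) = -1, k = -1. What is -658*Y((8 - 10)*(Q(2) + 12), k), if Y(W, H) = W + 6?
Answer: 10528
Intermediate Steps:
Y(W, H) = 6 + W
-658*Y((8 - 10)*(Q(2) + 12), k) = -658*(6 + (8 - 10)*(-1 + 12)) = -658*(6 - 2*11) = -658*(6 - 22) = -658*(-16) = 10528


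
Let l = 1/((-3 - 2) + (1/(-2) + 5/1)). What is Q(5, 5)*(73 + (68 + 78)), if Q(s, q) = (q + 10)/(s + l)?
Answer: 1095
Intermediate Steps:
l = -2 (l = 1/(-5 + (1*(-½) + 5*1)) = 1/(-5 + (-½ + 5)) = 1/(-5 + 9/2) = 1/(-½) = -2)
Q(s, q) = (10 + q)/(-2 + s) (Q(s, q) = (q + 10)/(s - 2) = (10 + q)/(-2 + s))
Q(5, 5)*(73 + (68 + 78)) = ((10 + 5)/(-2 + 5))*(73 + (68 + 78)) = (15/3)*(73 + 146) = ((⅓)*15)*219 = 5*219 = 1095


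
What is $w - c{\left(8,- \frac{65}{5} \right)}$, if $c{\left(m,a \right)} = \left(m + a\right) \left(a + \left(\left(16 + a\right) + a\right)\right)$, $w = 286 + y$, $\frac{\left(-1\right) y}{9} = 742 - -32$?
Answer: $-6795$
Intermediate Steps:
$y = -6966$ ($y = - 9 \left(742 - -32\right) = - 9 \left(742 + 32\right) = \left(-9\right) 774 = -6966$)
$w = -6680$ ($w = 286 - 6966 = -6680$)
$c{\left(m,a \right)} = \left(16 + 3 a\right) \left(a + m\right)$ ($c{\left(m,a \right)} = \left(a + m\right) \left(a + \left(16 + 2 a\right)\right) = \left(a + m\right) \left(16 + 3 a\right) = \left(16 + 3 a\right) \left(a + m\right)$)
$w - c{\left(8,- \frac{65}{5} \right)} = -6680 - \left(3 \left(- \frac{65}{5}\right)^{2} + 16 \left(- \frac{65}{5}\right) + 16 \cdot 8 + 3 \left(- \frac{65}{5}\right) 8\right) = -6680 - \left(3 \left(\left(-65\right) \frac{1}{5}\right)^{2} + 16 \left(\left(-65\right) \frac{1}{5}\right) + 128 + 3 \left(\left(-65\right) \frac{1}{5}\right) 8\right) = -6680 - \left(3 \left(-13\right)^{2} + 16 \left(-13\right) + 128 + 3 \left(-13\right) 8\right) = -6680 - \left(3 \cdot 169 - 208 + 128 - 312\right) = -6680 - \left(507 - 208 + 128 - 312\right) = -6680 - 115 = -6795$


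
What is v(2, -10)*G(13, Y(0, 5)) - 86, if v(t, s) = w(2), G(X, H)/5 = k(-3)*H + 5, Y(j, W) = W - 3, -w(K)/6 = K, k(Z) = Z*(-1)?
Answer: -746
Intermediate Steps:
k(Z) = -Z
w(K) = -6*K
Y(j, W) = -3 + W
G(X, H) = 25 + 15*H (G(X, H) = 5*((-1*(-3))*H + 5) = 5*(3*H + 5) = 5*(5 + 3*H) = 25 + 15*H)
v(t, s) = -12 (v(t, s) = -6*2 = -12)
v(2, -10)*G(13, Y(0, 5)) - 86 = -12*(25 + 15*(-3 + 5)) - 86 = -12*(25 + 15*2) - 86 = -12*(25 + 30) - 86 = -12*55 - 86 = -660 - 86 = -746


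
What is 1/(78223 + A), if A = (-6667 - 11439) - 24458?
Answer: 1/35659 ≈ 2.8043e-5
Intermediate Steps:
A = -42564 (A = -18106 - 24458 = -42564)
1/(78223 + A) = 1/(78223 - 42564) = 1/35659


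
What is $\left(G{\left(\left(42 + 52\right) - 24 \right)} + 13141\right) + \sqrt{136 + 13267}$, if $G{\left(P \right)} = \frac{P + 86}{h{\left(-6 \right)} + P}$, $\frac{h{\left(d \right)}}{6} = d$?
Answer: $\frac{223475}{17} + \sqrt{13403} \approx 13261.0$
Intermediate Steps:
$h{\left(d \right)} = 6 d$
$G{\left(P \right)} = \frac{86 + P}{-36 + P}$ ($G{\left(P \right)} = \frac{P + 86}{6 \left(-6\right) + P} = \frac{86 + P}{-36 + P}$)
$\left(G{\left(\left(42 + 52\right) - 24 \right)} + 13141\right) + \sqrt{136 + 13267} = \left(\frac{86 + \left(\left(42 + 52\right) - 24\right)}{-36 + \left(\left(42 + 52\right) - 24\right)} + 13141\right) + \sqrt{136 + 13267} = \left(\frac{86 + \left(94 - 24\right)}{-36 + \left(94 - 24\right)} + 13141\right) + \sqrt{13403} = \left(\frac{86 + 70}{-36 + 70} + 13141\right) + \sqrt{13403} = \left(\frac{1}{34} \cdot 156 + 13141\right) + \sqrt{13403} = \left(\frac{78}{17} + 13141\right) + \sqrt{13403} = \frac{223475}{17} + \sqrt{13403}$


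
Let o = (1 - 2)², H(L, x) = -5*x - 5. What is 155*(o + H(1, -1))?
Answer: 155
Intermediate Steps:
H(L, x) = -5 - 5*x
o = 1 (o = (-1)² = 1)
155*(o + H(1, -1)) = 155*(1 + (-5 - 5*(-1))) = 155*(1 + (-5 + 5)) = 155*(1 + 0) = 155*1 = 155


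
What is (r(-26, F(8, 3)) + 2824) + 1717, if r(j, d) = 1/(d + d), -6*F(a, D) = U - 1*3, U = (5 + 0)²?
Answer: 99899/22 ≈ 4540.9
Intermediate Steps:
U = 25 (U = 5² = 25)
F(a, D) = -11/3 (F(a, D) = -(25 - 1*3)/6 = -(25 - 3)/6 = -⅙*22 = -11/3)
r(j, d) = 1/(2*d)
(r(-26, F(8, 3)) + 2824) + 1717 = (1/(2*(-11/3)) + 2824) + 1717 = ((½)*(-3/11) + 2824) + 1717 = (-3/22 + 2824) + 1717 = 62125/22 + 1717 = 99899/22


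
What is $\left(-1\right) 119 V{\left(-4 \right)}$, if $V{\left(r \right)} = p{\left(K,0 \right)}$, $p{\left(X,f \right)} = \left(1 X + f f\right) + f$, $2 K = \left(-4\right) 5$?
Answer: $1190$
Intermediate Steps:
$K = -10$ ($K = \frac{\left(-4\right) 5}{2} = \frac{1}{2} \left(-20\right) = -10$)
$p{\left(X,f \right)} = X + f + f^{2}$ ($p{\left(X,f \right)} = \left(X + f^{2}\right) + f = X + f + f^{2}$)
$V{\left(r \right)} = -10$ ($V{\left(r \right)} = -10 + 0 + 0^{2} = -10 + 0 + 0 = -10$)
$\left(-1\right) 119 V{\left(-4 \right)} = \left(-1\right) 119 \left(-10\right) = \left(-119\right) \left(-10\right) = 1190$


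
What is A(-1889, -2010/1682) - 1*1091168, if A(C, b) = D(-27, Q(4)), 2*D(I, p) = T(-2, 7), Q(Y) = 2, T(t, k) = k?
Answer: -2182329/2 ≈ -1.0912e+6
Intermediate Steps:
D(I, p) = 7/2 (D(I, p) = (½)*7 = 7/2)
A(C, b) = 7/2
A(-1889, -2010/1682) - 1*1091168 = 7/2 - 1*1091168 = 7/2 - 1091168 = -2182329/2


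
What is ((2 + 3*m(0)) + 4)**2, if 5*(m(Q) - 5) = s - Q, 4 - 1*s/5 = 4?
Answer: 441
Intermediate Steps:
s = 0 (s = 20 - 5*4 = 20 - 20 = 0)
m(Q) = 5 - Q/5 (m(Q) = 5 + (0 - Q)/5 = 5 + (-Q)/5 = 5 - Q/5)
((2 + 3*m(0)) + 4)**2 = ((2 + 3*(5 - 1/5*0)) + 4)**2 = ((2 + 3*(5 + 0)) + 4)**2 = ((2 + 3*5) + 4)**2 = ((2 + 15) + 4)**2 = (17 + 4)**2 = 21**2 = 441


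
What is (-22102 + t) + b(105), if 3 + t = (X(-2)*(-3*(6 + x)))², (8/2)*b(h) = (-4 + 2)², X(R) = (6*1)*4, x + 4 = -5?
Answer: 24552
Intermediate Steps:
x = -9 (x = -4 - 5 = -9)
X(R) = 24 (X(R) = 6*4 = 24)
b(h) = 1 (b(h) = (-4 + 2)²/4 = (¼)*(-2)² = (¼)*4 = 1)
t = 46653 (t = -3 + (24*(-3*(6 - 9)))² = -3 + (24*(-3*(-3)))² = -3 + (24*9)² = -3 + 216² = -3 + 46656 = 46653)
(-22102 + t) + b(105) = (-22102 + 46653) + 1 = 24551 + 1 = 24552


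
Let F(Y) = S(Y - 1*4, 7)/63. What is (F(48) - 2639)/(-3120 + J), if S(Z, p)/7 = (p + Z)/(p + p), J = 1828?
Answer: 110821/54264 ≈ 2.0423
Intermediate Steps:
S(Z, p) = 7*(Z + p)/(2*p) (S(Z, p) = 7*((p + Z)/(p + p)) = 7*((Z + p)/((2*p))) = 7*((Z + p)*(1/(2*p))) = 7*((Z + p)/(2*p)) = 7*(Z + p)/(2*p))
F(Y) = 1/42 + Y/126 (F(Y) = ((7/2)*((Y - 1*4) + 7)/7)/63 = ((7/2)*(1/7)*((Y - 4) + 7))*(1/63) = ((7/2)*(1/7)*((-4 + Y) + 7))*(1/63) = ((7/2)*(1/7)*(3 + Y))*(1/63) = (3/2 + Y/2)*(1/63) = 1/42 + Y/126)
(F(48) - 2639)/(-3120 + J) = ((1/42 + (1/126)*48) - 2639)/(-3120 + 1828) = ((1/42 + 8/21) - 2639)/(-1292) = (17/42 - 2639)*(-1/1292) = -110821/42*(-1/1292) = 110821/54264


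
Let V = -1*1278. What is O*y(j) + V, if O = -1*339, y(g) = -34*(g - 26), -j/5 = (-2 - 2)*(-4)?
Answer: -1223034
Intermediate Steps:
j = -80 (j = -5*(-2 - 2)*(-4) = -(-20)*(-4) = -5*16 = -80)
y(g) = 884 - 34*g (y(g) = -34*(-26 + g) = 884 - 34*g)
V = -1278
O = -339
O*y(j) + V = -339*(884 - 34*(-80)) - 1278 = -339*(884 + 2720) - 1278 = -339*3604 - 1278 = -1221756 - 1278 = -1223034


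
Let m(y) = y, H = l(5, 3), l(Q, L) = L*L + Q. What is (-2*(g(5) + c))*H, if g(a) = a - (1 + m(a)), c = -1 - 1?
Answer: 84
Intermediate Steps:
l(Q, L) = Q + L² (l(Q, L) = L² + Q = Q + L²)
H = 14 (H = 5 + 3² = 5 + 9 = 14)
c = -2
g(a) = -1 (g(a) = a - (1 + a) = a + (-1 - a) = -1)
(-2*(g(5) + c))*H = -2*(-1 - 2)*14 = -2*(-3)*14 = 6*14 = 84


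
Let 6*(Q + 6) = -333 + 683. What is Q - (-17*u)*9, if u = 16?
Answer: 7501/3 ≈ 2500.3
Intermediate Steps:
Q = 157/3 (Q = -6 + (-333 + 683)/6 = -6 + (1/6)*350 = -6 + 175/3 = 157/3 ≈ 52.333)
Q - (-17*u)*9 = 157/3 - (-17*16)*9 = 157/3 - (-272)*9 = 157/3 - 1*(-2448) = 157/3 + 2448 = 7501/3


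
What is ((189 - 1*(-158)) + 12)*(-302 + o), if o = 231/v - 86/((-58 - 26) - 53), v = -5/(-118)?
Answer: 1266518254/685 ≈ 1.8489e+6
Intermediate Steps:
v = 5/118 (v = -5*(-1/118) = 5/118 ≈ 0.042373)
o = 3734776/685 (o = 231/(5/118) - 86/((-58 - 26) - 53) = 231*(118/5) - 86/(-84 - 53) = 27258/5 - 86/(-137) = 27258/5 - 86*(-1/137) = 27258/5 + 86/137 = 3734776/685 ≈ 5452.2)
((189 - 1*(-158)) + 12)*(-302 + o) = ((189 - 1*(-158)) + 12)*(-302 + 3734776/685) = ((189 + 158) + 12)*(3527906/685) = (347 + 12)*(3527906/685) = 359*(3527906/685) = 1266518254/685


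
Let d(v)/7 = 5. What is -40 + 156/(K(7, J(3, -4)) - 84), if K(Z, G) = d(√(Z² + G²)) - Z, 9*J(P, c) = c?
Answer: -599/14 ≈ -42.786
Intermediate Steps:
d(v) = 35 (d(v) = 7*5 = 35)
J(P, c) = c/9
K(Z, G) = 35 - Z
-40 + 156/(K(7, J(3, -4)) - 84) = -40 + 156/((35 - 1*7) - 84) = -40 + 156/((35 - 7) - 84) = -40 + 156/(28 - 84) = -40 + 156/(-56) = -40 - 1/56*156 = -40 - 39/14 = -599/14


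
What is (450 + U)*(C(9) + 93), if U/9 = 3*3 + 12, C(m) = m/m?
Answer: 60066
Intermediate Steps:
C(m) = 1
U = 189 (U = 9*(3*3 + 12) = 9*(9 + 12) = 9*21 = 189)
(450 + U)*(C(9) + 93) = (450 + 189)*(1 + 93) = 639*94 = 60066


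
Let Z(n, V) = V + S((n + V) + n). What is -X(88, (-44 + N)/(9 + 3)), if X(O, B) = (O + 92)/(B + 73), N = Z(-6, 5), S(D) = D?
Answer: -216/83 ≈ -2.6024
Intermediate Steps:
Z(n, V) = 2*V + 2*n (Z(n, V) = V + ((n + V) + n) = V + ((V + n) + n) = V + (V + 2*n) = 2*V + 2*n)
N = -2 (N = 2*5 + 2*(-6) = 10 - 12 = -2)
X(O, B) = (92 + O)/(73 + B)
-X(88, (-44 + N)/(9 + 3)) = -(92 + 88)/(73 + (-44 - 2)/(9 + 3)) = -180/(73 - 46/12) = -180/(73 - 46*1/12) = -180/(73 - 23/6) = -180/415/6 = -6*180/415 = -1*216/83 = -216/83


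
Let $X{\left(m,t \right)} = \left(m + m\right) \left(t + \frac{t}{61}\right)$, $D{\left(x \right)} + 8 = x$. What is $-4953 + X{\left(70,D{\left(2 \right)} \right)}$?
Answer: $- \frac{354213}{61} \approx -5806.8$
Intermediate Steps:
$D{\left(x \right)} = -8 + x$
$X{\left(m,t \right)} = \frac{124 m t}{61}$ ($X{\left(m,t \right)} = 2 m \left(t + t \frac{1}{61}\right) = 2 m \left(t + \frac{t}{61}\right) = 2 m \frac{62 t}{61} = \frac{124 m t}{61}$)
$-4953 + X{\left(70,D{\left(2 \right)} \right)} = -4953 + \frac{124}{61} \cdot 70 \left(-8 + 2\right) = -4953 + \frac{124}{61} \cdot 70 \left(-6\right) = -4953 - \frac{52080}{61} = - \frac{354213}{61}$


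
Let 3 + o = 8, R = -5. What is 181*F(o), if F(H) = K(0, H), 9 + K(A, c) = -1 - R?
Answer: -905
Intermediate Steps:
o = 5 (o = -3 + 8 = 5)
K(A, c) = -5 (K(A, c) = -9 + (-1 - 1*(-5)) = -9 + (-1 + 5) = -9 + 4 = -5)
F(H) = -5
181*F(o) = 181*(-5) = -905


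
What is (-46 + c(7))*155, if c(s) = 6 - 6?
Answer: -7130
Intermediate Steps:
c(s) = 0
(-46 + c(7))*155 = (-46 + 0)*155 = -46*155 = -7130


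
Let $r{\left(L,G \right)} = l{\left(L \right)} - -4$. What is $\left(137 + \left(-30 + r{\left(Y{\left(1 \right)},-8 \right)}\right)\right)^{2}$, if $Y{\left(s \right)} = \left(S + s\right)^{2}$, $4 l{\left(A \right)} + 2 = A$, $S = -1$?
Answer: $\frac{48841}{4} \approx 12210.0$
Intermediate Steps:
$l{\left(A \right)} = - \frac{1}{2} + \frac{A}{4}$
$Y{\left(s \right)} = \left(-1 + s\right)^{2}$
$r{\left(L,G \right)} = \frac{7}{2} + \frac{L}{4}$ ($r{\left(L,G \right)} = \left(- \frac{1}{2} + \frac{L}{4}\right) - -4 = \left(- \frac{1}{2} + \frac{L}{4}\right) + 4 = \frac{7}{2} + \frac{L}{4}$)
$\left(137 + \left(-30 + r{\left(Y{\left(1 \right)},-8 \right)}\right)\right)^{2} = \left(137 - \left(\frac{53}{2} - \frac{\left(-1 + 1\right)^{2}}{4}\right)\right)^{2} = \left(137 - \left(\frac{53}{2} + 0\right)\right)^{2} = \left(137 + \left(-30 + \left(\frac{7}{2} + \frac{1}{4} \cdot 0\right)\right)\right)^{2} = \left(137 + \left(-30 + \left(\frac{7}{2} + 0\right)\right)\right)^{2} = \left(137 + \left(-30 + \frac{7}{2}\right)\right)^{2} = \left(137 - \frac{53}{2}\right)^{2} = \left(\frac{221}{2}\right)^{2} = \frac{48841}{4}$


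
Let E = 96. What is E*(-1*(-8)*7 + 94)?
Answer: 14400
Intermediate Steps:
E*(-1*(-8)*7 + 94) = 96*(-1*(-8)*7 + 94) = 96*(8*7 + 94) = 96*(56 + 94) = 96*150 = 14400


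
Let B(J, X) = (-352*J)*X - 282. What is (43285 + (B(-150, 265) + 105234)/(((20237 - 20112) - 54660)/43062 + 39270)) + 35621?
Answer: 134036316062754/1690990205 ≈ 79265.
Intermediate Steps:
B(J, X) = -282 - 352*J*X (B(J, X) = -352*J*X - 282 = -282 - 352*J*X)
(43285 + (B(-150, 265) + 105234)/(((20237 - 20112) - 54660)/43062 + 39270)) + 35621 = (43285 + ((-282 - 352*(-150)*265) + 105234)/(((20237 - 20112) - 54660)/43062 + 39270)) + 35621 = (43285 + ((-282 + 13992000) + 105234)/((125 - 54660)*(1/43062) + 39270)) + 35621 = (43285 + (13991718 + 105234)/(-54535*1/43062 + 39270)) + 35621 = (43285 + 14096952/(-54535/43062 + 39270)) + 35621 = (43285 + 14096952/(1690990205/43062)) + 35621 = (43285 + 14096952*(43062/1690990205)) + 35621 = (43285 + 607042947024/1690990205) + 35621 = 73801553970449/1690990205 + 35621 = 134036316062754/1690990205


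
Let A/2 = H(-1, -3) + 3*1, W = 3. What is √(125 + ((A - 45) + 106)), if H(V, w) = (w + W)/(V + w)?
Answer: 8*√3 ≈ 13.856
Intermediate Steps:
H(V, w) = (3 + w)/(V + w) (H(V, w) = (w + 3)/(V + w) = (3 + w)/(V + w))
A = 6 (A = 2*((3 - 3)/(-1 - 3) + 3*1) = 2*(0/(-4) + 3) = 2*(-¼*0 + 3) = 2*(0 + 3) = 2*3 = 6)
√(125 + ((A - 45) + 106)) = √(125 + ((6 - 45) + 106)) = √(125 + (-39 + 106)) = √(125 + 67) = √192 = 8*√3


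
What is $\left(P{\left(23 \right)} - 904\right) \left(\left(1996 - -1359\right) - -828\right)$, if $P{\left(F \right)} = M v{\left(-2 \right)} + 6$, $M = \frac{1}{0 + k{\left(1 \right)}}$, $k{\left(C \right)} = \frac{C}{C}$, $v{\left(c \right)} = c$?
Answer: $-3764700$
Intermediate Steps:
$k{\left(C \right)} = 1$
$M = 1$ ($M = \frac{1}{0 + 1} = 1^{-1} = 1$)
$P{\left(F \right)} = 4$ ($P{\left(F \right)} = 1 \left(-2\right) + 6 = -2 + 6 = 4$)
$\left(P{\left(23 \right)} - 904\right) \left(\left(1996 - -1359\right) - -828\right) = \left(4 - 904\right) \left(\left(1996 - -1359\right) - -828\right) = - 900 \left(\left(1996 + 1359\right) + 828\right) = - 900 \left(3355 + 828\right) = \left(-900\right) 4183 = -3764700$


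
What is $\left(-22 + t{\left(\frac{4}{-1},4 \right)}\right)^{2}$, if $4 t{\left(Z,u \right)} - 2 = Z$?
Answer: $\frac{2025}{4} \approx 506.25$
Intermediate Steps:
$t{\left(Z,u \right)} = \frac{1}{2} + \frac{Z}{4}$
$\left(-22 + t{\left(\frac{4}{-1},4 \right)}\right)^{2} = \left(-22 + \left(\frac{1}{2} + \frac{4 \frac{1}{-1}}{4}\right)\right)^{2} = \left(-22 + \left(\frac{1}{2} + \frac{4 \left(-1\right)}{4}\right)\right)^{2} = \left(-22 + \left(\frac{1}{2} + \frac{1}{4} \left(-4\right)\right)\right)^{2} = \left(-22 + \left(\frac{1}{2} - 1\right)\right)^{2} = \left(-22 - \frac{1}{2}\right)^{2} = \left(- \frac{45}{2}\right)^{2} = \frac{2025}{4}$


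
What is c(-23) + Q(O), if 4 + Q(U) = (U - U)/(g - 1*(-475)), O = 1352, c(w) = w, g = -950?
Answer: -27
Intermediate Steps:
Q(U) = -4 (Q(U) = -4 + (U - U)/(-950 - 1*(-475)) = -4 + 0/(-950 + 475) = -4 + 0/(-475) = -4 + 0*(-1/475) = -4 + 0 = -4)
c(-23) + Q(O) = -23 - 4 = -27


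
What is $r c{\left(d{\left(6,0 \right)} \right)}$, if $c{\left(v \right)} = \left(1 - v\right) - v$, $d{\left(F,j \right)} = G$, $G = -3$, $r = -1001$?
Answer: $-7007$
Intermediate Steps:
$d{\left(F,j \right)} = -3$
$c{\left(v \right)} = 1 - 2 v$
$r c{\left(d{\left(6,0 \right)} \right)} = - 1001 \left(1 - -6\right) = - 1001 \left(1 + 6\right) = \left(-1001\right) 7 = -7007$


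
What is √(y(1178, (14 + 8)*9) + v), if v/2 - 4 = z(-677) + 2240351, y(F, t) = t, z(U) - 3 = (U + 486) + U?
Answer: 11*√37018 ≈ 2116.4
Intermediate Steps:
z(U) = 489 + 2*U (z(U) = 3 + ((U + 486) + U) = 3 + ((486 + U) + U) = 3 + (486 + 2*U) = 489 + 2*U)
v = 4478980 (v = 8 + 2*((489 + 2*(-677)) + 2240351) = 8 + 2*((489 - 1354) + 2240351) = 8 + 2*(-865 + 2240351) = 8 + 2*2239486 = 8 + 4478972 = 4478980)
√(y(1178, (14 + 8)*9) + v) = √((14 + 8)*9 + 4478980) = √(22*9 + 4478980) = √(198 + 4478980) = √4479178 = 11*√37018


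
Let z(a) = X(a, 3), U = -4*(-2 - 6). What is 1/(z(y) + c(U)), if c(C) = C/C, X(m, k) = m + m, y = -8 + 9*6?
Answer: 1/93 ≈ 0.010753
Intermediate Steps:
y = 46 (y = -8 + 54 = 46)
U = 32 (U = -4*(-8) = 32)
X(m, k) = 2*m
c(C) = 1
z(a) = 2*a
1/(z(y) + c(U)) = 1/(2*46 + 1) = 1/(92 + 1) = 1/93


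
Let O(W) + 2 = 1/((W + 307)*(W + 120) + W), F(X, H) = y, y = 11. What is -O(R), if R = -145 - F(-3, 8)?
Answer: 11185/5592 ≈ 2.0002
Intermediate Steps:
F(X, H) = 11
R = -156 (R = -145 - 1*11 = -145 - 11 = -156)
O(W) = -2 + 1/(W + (120 + W)*(307 + W)) (O(W) = -2 + 1/((W + 307)*(W + 120) + W) = -2 + 1/((307 + W)*(120 + W) + W) = -2 + 1/((120 + W)*(307 + W) + W) = -2 + 1/(W + (120 + W)*(307 + W)))
-O(R) = -(-73679 - 856*(-156) - 2*(-156)²)/(36840 + (-156)² + 428*(-156)) = -(-73679 + 133536 - 2*24336)/(36840 + 24336 - 66768) = -(-73679 + 133536 - 48672)/(-5592) = -(-1)*11185/5592 = -1*(-11185/5592) = 11185/5592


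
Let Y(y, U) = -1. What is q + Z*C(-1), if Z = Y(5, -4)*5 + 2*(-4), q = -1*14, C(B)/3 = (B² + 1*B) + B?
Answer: 25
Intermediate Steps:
C(B) = 3*B² + 6*B (C(B) = 3*((B² + 1*B) + B) = 3*((B² + B) + B) = 3*((B + B²) + B) = 3*(B² + 2*B) = 3*B² + 6*B)
q = -14
Z = -13 (Z = -1*5 + 2*(-4) = -5 - 8 = -13)
q + Z*C(-1) = -14 - 39*(-1)*(2 - 1) = -14 - 39*(-1) = -14 - 13*(-3) = -14 + 39 = 25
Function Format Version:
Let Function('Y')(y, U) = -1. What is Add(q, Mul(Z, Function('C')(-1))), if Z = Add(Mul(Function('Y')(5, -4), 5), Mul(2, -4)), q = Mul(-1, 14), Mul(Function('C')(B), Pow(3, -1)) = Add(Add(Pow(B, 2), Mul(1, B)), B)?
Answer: 25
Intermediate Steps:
Function('C')(B) = Add(Mul(3, Pow(B, 2)), Mul(6, B)) (Function('C')(B) = Mul(3, Add(Add(Pow(B, 2), Mul(1, B)), B)) = Mul(3, Add(Add(Pow(B, 2), B), B)) = Mul(3, Add(Add(B, Pow(B, 2)), B)) = Mul(3, Add(Pow(B, 2), Mul(2, B))) = Add(Mul(3, Pow(B, 2)), Mul(6, B)))
q = -14
Z = -13 (Z = Add(Mul(-1, 5), Mul(2, -4)) = Add(-5, -8) = -13)
Add(q, Mul(Z, Function('C')(-1))) = Add(-14, Mul(-13, Mul(3, -1, Add(2, -1)))) = Add(-14, Mul(-13, Mul(3, -1, 1))) = Add(-14, Mul(-13, -3)) = Add(-14, 39) = 25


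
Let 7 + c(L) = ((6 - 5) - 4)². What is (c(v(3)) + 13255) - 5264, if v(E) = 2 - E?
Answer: 7993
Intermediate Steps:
c(L) = 2 (c(L) = -7 + ((6 - 5) - 4)² = -7 + (1 - 4)² = -7 + (-3)² = -7 + 9 = 2)
(c(v(3)) + 13255) - 5264 = (2 + 13255) - 5264 = 13257 - 5264 = 7993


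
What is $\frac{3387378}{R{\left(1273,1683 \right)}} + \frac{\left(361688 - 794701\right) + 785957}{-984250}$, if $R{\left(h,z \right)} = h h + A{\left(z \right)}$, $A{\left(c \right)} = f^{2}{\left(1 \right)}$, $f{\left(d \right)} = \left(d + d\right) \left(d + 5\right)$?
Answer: $\frac{1381009992594}{797573700125} \approx 1.7315$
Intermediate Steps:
$f{\left(d \right)} = 2 d \left(5 + d\right)$
$A{\left(c \right)} = 144$ ($A{\left(c \right)} = \left(2 \cdot 1 \left(5 + 1\right)\right)^{2} = \left(2 \cdot 1 \cdot 6\right)^{2} = 12^{2} = 144$)
$R{\left(h,z \right)} = 144 + h^{2}$ ($R{\left(h,z \right)} = h h + 144 = h^{2} + 144 = 144 + h^{2}$)
$\frac{3387378}{R{\left(1273,1683 \right)}} + \frac{\left(361688 - 794701\right) + 785957}{-984250} = \frac{3387378}{144 + 1273^{2}} + \frac{\left(361688 - 794701\right) + 785957}{-984250} = \frac{3387378}{144 + 1620529} + \left(-433013 + 785957\right) \left(- \frac{1}{984250}\right) = \frac{3387378}{1620673} + 352944 \left(- \frac{1}{984250}\right) = 3387378 \cdot \frac{1}{1620673} - \frac{176472}{492125} = \frac{3387378}{1620673} - \frac{176472}{492125} = \frac{1381009992594}{797573700125}$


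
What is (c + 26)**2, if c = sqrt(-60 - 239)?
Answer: (26 + I*sqrt(299))**2 ≈ 377.0 + 899.16*I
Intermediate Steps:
c = I*sqrt(299) (c = sqrt(-299) = I*sqrt(299) ≈ 17.292*I)
(c + 26)**2 = (I*sqrt(299) + 26)**2 = (26 + I*sqrt(299))**2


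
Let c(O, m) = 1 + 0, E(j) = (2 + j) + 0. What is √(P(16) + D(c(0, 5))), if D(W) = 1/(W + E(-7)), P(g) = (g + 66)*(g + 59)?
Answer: √24599/2 ≈ 78.420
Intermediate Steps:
E(j) = 2 + j
c(O, m) = 1
P(g) = (59 + g)*(66 + g) (P(g) = (66 + g)*(59 + g) = (59 + g)*(66 + g))
D(W) = 1/(-5 + W) (D(W) = 1/(W + (2 - 7)) = 1/(W - 5) = 1/(-5 + W))
√(P(16) + D(c(0, 5))) = √((3894 + 16² + 125*16) + 1/(-5 + 1)) = √((3894 + 256 + 2000) + 1/(-4)) = √(6150 - ¼) = √(24599/4) = √24599/2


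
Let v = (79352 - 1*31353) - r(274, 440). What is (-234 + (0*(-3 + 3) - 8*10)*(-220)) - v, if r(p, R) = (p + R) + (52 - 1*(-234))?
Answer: -29633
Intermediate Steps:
r(p, R) = 286 + R + p (r(p, R) = (R + p) + (52 + 234) = (R + p) + 286 = 286 + R + p)
v = 46999 (v = (79352 - 1*31353) - (286 + 440 + 274) = (79352 - 31353) - 1*1000 = 47999 - 1000 = 46999)
(-234 + (0*(-3 + 3) - 8*10)*(-220)) - v = (-234 + (0*(-3 + 3) - 8*10)*(-220)) - 1*46999 = (-234 + (0*0 - 80)*(-220)) - 46999 = (-234 + (0 - 80)*(-220)) - 46999 = (-234 - 80*(-220)) - 46999 = (-234 + 17600) - 46999 = 17366 - 46999 = -29633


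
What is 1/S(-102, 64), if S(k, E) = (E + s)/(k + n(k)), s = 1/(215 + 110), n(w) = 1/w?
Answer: -3381625/2121702 ≈ -1.5938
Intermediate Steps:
s = 1/325 ≈ 0.0030769
S(k, E) = (1/325 + E)/(k + 1/k) (S(k, E) = (E + 1/325)/(k + 1/k) = (1/325 + E)/(k + 1/k))
1/S(-102, 64) = 1/((1/325)*(-102)*(1 + 325*64)/(1 + (-102)²)) = 1/((1/325)*(-102)*(1 + 20800)/(1 + 10404)) = 1/((1/325)*(-102)*20801/10405) = 1/((1/325)*(-102)*(1/10405)*20801) = 1/(-2121702/3381625) = -3381625/2121702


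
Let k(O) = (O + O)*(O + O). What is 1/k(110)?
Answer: 1/48400 ≈ 2.0661e-5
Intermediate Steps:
k(O) = 4*O² (k(O) = (2*O)*(2*O) = 4*O²)
1/k(110) = 1/(4*110²) = 1/(4*12100) = 1/48400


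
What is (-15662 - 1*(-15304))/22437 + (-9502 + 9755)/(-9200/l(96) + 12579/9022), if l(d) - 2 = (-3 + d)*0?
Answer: -66066859660/930880189377 ≈ -0.070972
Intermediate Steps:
l(d) = 2 (l(d) = 2 + (-3 + d)*0 = 2 + 0 = 2)
(-15662 - 1*(-15304))/22437 + (-9502 + 9755)/(-9200/l(96) + 12579/9022) = (-15662 - 1*(-15304))/22437 + (-9502 + 9755)/(-9200/2 + 12579/9022) = (-15662 + 15304)*(1/22437) + 253/(-9200*½ + 12579*(1/9022)) = -358*1/22437 + 253/(-4600 + 12579/9022) = -358/22437 + 253/(-41488621/9022) = -358/22437 + 253*(-9022/41488621) = -358/22437 - 2282566/41488621 = -66066859660/930880189377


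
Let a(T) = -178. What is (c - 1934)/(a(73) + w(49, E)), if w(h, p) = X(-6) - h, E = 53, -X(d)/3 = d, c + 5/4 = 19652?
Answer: -70867/836 ≈ -84.769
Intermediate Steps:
c = 78603/4 (c = -5/4 + 19652 = 78603/4 ≈ 19651.)
X(d) = -3*d
w(h, p) = 18 - h (w(h, p) = -3*(-6) - h = 18 - h)
(c - 1934)/(a(73) + w(49, E)) = (78603/4 - 1934)/(-178 + (18 - 1*49)) = 70867/(4*(-178 + (18 - 49))) = 70867/(4*(-178 - 31)) = (70867/4)/(-209) = (70867/4)*(-1/209) = -70867/836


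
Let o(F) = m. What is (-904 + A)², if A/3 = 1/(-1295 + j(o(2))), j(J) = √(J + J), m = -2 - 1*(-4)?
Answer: 151807640625/185761 ≈ 8.1722e+5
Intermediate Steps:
m = 2 (m = -2 + 4 = 2)
o(F) = 2
j(J) = √2*√J (j(J) = √(2*J) = √2*√J)
A = -1/431 (A = 3/(-1295 + √2*√2) = 3/(-1295 + 2) = 3/(-1293) = 3*(-1/1293) = -1/431 ≈ -0.0023202)
(-904 + A)² = (-904 - 1/431)² = (-389625/431)² = 151807640625/185761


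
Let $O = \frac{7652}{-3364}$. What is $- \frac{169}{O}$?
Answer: $\frac{142129}{1913} \approx 74.296$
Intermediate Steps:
$O = - \frac{1913}{841}$ ($O = 7652 \left(- \frac{1}{3364}\right) = - \frac{1913}{841} \approx -2.2747$)
$- \frac{169}{O} = - \frac{169}{- \frac{1913}{841}} = \left(-169\right) \left(- \frac{841}{1913}\right) = \frac{142129}{1913}$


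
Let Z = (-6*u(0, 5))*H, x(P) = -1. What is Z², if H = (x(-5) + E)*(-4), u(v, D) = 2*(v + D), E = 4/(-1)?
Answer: 1440000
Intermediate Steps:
E = -4 (E = 4*(-1) = -4)
u(v, D) = 2*D + 2*v (u(v, D) = 2*(D + v) = 2*D + 2*v)
H = 20 (H = (-1 - 4)*(-4) = -5*(-4) = 20)
Z = -1200 (Z = -6*(2*5 + 2*0)*20 = -6*(10 + 0)*20 = -6*10*20 = -60*20 = -1200)
Z² = (-1200)² = 1440000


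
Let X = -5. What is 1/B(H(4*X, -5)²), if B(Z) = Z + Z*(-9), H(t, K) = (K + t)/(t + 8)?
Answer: -18/625 ≈ -0.028800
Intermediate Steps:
H(t, K) = (K + t)/(8 + t)
B(Z) = -8*Z (B(Z) = Z - 9*Z = -8*Z)
1/B(H(4*X, -5)²) = 1/(-8*(-5 + 4*(-5))²/(8 + 4*(-5))²) = 1/(-8*(-5 - 20)²/(8 - 20)²) = 1/(-8*(-25/(-12))²) = 1/(-8*(-1/12*(-25))²) = 1/(-8*(25/12)²) = 1/(-8*625/144) = 1/(-625/18) = -18/625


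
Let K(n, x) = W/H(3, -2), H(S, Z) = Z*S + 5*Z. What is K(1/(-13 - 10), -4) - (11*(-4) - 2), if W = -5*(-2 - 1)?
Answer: 721/16 ≈ 45.063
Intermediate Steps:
H(S, Z) = 5*Z + S*Z (H(S, Z) = S*Z + 5*Z = 5*Z + S*Z)
W = 15 (W = -5*(-3) = 15)
K(n, x) = -15/16 (K(n, x) = 15/((-2*(5 + 3))) = 15/((-2*8)) = 15/(-16) = 15*(-1/16) = -15/16)
K(1/(-13 - 10), -4) - (11*(-4) - 2) = -15/16 - (11*(-4) - 2) = -15/16 - (-44 - 2) = -15/16 - 1*(-46) = -15/16 + 46 = 721/16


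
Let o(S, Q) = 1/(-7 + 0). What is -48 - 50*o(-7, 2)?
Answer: -286/7 ≈ -40.857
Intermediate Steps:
o(S, Q) = -1/7 (o(S, Q) = 1/(-7) = -1/7)
-48 - 50*o(-7, 2) = -48 - 50*(-1/7) = -48 + 50/7 = -286/7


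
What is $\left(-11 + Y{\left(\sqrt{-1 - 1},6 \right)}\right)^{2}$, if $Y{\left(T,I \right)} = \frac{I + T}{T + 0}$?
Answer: $82 + 60 i \sqrt{2} \approx 82.0 + 84.853 i$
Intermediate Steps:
$Y{\left(T,I \right)} = \frac{I + T}{T}$
$\left(-11 + Y{\left(\sqrt{-1 - 1},6 \right)}\right)^{2} = \left(-11 + \frac{6 + \sqrt{-1 - 1}}{\sqrt{-1 - 1}}\right)^{2} = \left(-11 + \frac{6 + \sqrt{-2}}{\sqrt{-2}}\right)^{2} = \left(-11 + \frac{6 + i \sqrt{2}}{i \sqrt{2}}\right)^{2} = \left(-11 + - \frac{i \sqrt{2}}{2} \left(6 + i \sqrt{2}\right)\right)^{2} = \left(-11 - \frac{i \sqrt{2} \left(6 + i \sqrt{2}\right)}{2}\right)^{2}$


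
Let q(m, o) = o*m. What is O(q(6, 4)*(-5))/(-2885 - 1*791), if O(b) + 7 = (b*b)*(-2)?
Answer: 28807/3676 ≈ 7.8365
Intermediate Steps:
q(m, o) = m*o
O(b) = -7 - 2*b**2 (O(b) = -7 + (b*b)*(-2) = -7 + b**2*(-2) = -7 - 2*b**2)
O(q(6, 4)*(-5))/(-2885 - 1*791) = (-7 - 2*((6*4)*(-5))**2)/(-2885 - 1*791) = (-7 - 2*(24*(-5))**2)/(-2885 - 791) = (-7 - 2*(-120)**2)/(-3676) = (-7 - 2*14400)*(-1/3676) = (-7 - 28800)*(-1/3676) = -28807*(-1/3676) = 28807/3676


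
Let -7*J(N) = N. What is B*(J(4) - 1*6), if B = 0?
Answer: 0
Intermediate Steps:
J(N) = -N/7
B*(J(4) - 1*6) = 0*(-⅐*4 - 1*6) = 0*(-4/7 - 6) = 0*(-46/7) = 0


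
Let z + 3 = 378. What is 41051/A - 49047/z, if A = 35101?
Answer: -568734874/4387625 ≈ -129.62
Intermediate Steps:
z = 375 (z = -3 + 378 = 375)
41051/A - 49047/z = 41051/35101 - 49047/375 = 41051*(1/35101) - 49047*1/375 = 41051/35101 - 16349/125 = -568734874/4387625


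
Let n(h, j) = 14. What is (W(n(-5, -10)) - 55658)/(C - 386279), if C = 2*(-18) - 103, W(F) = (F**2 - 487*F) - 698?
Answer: 31489/193209 ≈ 0.16298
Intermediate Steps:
W(F) = -698 + F**2 - 487*F
C = -139 (C = -36 - 103 = -139)
(W(n(-5, -10)) - 55658)/(C - 386279) = ((-698 + 14**2 - 487*14) - 55658)/(-139 - 386279) = ((-698 + 196 - 6818) - 55658)/(-386418) = (-7320 - 55658)*(-1/386418) = -62978*(-1/386418) = 31489/193209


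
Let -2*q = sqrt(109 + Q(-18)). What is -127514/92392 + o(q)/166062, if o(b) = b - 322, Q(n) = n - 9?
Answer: -5301245023/3835700076 - sqrt(82)/332124 ≈ -1.3821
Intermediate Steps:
Q(n) = -9 + n
q = -sqrt(82)/2 (q = -sqrt(109 + (-9 - 18))/2 = -sqrt(109 - 27)/2 = -sqrt(82)/2 ≈ -4.5277)
o(b) = -322 + b
-127514/92392 + o(q)/166062 = -127514/92392 + (-322 - sqrt(82)/2)/166062 = -127514*1/92392 + (-322 - sqrt(82)/2)*(1/166062) = -63757/46196 + (-161/83031 - sqrt(82)/332124) = -5301245023/3835700076 - sqrt(82)/332124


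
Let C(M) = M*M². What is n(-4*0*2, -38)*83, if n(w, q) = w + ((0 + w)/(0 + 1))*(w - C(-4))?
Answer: 0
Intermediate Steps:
C(M) = M³
n(w, q) = w + w*(64 + w) (n(w, q) = w + ((0 + w)/(0 + 1))*(w - 1*(-4)³) = w + (w/1)*(w - 1*(-64)) = w + (w*1)*(w + 64) = w + w*(64 + w))
n(-4*0*2, -38)*83 = ((-4*0*2)*(65 - 4*0*2))*83 = ((0*2)*(65 + 0*2))*83 = (0*(65 + 0))*83 = (0*65)*83 = 0*83 = 0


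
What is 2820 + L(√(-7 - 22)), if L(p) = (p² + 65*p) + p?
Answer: 2791 + 66*I*√29 ≈ 2791.0 + 355.42*I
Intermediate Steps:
L(p) = p² + 66*p
2820 + L(√(-7 - 22)) = 2820 + √(-7 - 22)*(66 + √(-7 - 22)) = 2820 + √(-29)*(66 + √(-29)) = 2820 + (I*√29)*(66 + I*√29) = 2820 + I*√29*(66 + I*√29)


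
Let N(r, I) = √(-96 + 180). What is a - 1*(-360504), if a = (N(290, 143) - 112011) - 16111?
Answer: 232382 + 2*√21 ≈ 2.3239e+5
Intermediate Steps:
N(r, I) = 2*√21 (N(r, I) = √84 = 2*√21)
a = -128122 + 2*√21 (a = (2*√21 - 112011) - 16111 = (-112011 + 2*√21) - 16111 = -128122 + 2*√21 ≈ -1.2811e+5)
a - 1*(-360504) = (-128122 + 2*√21) - 1*(-360504) = (-128122 + 2*√21) + 360504 = 232382 + 2*√21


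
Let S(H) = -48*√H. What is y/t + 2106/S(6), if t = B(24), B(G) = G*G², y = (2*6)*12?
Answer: 1/96 - 117*√6/16 ≈ -17.901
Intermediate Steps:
y = 144 (y = 12*12 = 144)
B(G) = G³
t = 13824 (t = 24³ = 13824)
y/t + 2106/S(6) = 144/13824 + 2106/((-48*√6)) = 144*(1/13824) + 2106*(-√6/288) = 1/96 - 117*√6/16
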